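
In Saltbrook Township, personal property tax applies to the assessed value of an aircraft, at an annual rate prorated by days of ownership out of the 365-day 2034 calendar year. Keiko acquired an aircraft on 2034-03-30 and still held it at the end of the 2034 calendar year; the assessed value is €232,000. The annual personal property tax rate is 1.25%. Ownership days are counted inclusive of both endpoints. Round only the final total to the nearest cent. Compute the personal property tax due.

€2,200.82

Days held (2034-03-30 to 2034-12-31): 277 out of 365
Tax = €232,000 × 1.25% × 277/365 = €2,200.8219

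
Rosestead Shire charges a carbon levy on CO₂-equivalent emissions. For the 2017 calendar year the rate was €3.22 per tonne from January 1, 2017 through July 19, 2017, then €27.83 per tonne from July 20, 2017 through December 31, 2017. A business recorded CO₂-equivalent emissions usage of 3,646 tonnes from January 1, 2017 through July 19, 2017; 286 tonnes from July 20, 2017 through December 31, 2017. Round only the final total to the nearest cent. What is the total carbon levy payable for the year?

January 1 – July 19, 2017: 3,646 tonnes at €3.22/tonne → €11740.12
July 20 – December 31, 2017: 286 tonnes at €27.83/tonne → €7959.38

€19699.50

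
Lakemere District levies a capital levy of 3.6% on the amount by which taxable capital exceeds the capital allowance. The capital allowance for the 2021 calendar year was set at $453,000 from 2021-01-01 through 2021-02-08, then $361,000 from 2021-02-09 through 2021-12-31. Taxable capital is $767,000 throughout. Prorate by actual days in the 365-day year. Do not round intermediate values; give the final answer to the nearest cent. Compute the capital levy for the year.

$14,262.12

2021-01-01 to 2021-02-08: 39 days, exemption $453,000 → ($767,000 − $453,000) × 3.6% × 39/365 = $1,207.8247
2021-02-09 to 2021-12-31: 326 days, exemption $361,000 → ($767,000 − $361,000) × 3.6% × 326/365 = $13,054.2904
Total = $14,262.1151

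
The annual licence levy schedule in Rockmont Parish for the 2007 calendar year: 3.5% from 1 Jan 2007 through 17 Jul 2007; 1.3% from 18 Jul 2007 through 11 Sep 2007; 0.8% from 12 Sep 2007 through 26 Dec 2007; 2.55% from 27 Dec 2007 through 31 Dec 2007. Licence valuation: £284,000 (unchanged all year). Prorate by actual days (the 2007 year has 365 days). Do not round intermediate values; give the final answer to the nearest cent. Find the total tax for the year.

1 Jan – 17 Jul 2007: 198 days at 3.5% → £284,000 × 3.5% × 198/365 = £5,392.1096
18 Jul – 11 Sep 2007: 56 days at 1.3% → £284,000 × 1.3% × 56/365 = £566.4438
12 Sep – 26 Dec 2007: 106 days at 0.8% → £284,000 × 0.8% × 106/365 = £659.8137
27 Dec – 31 Dec 2007: 5 days at 2.55% → £284,000 × 2.55% × 5/365 = £99.2055
Total = £6,717.5726

£6,717.57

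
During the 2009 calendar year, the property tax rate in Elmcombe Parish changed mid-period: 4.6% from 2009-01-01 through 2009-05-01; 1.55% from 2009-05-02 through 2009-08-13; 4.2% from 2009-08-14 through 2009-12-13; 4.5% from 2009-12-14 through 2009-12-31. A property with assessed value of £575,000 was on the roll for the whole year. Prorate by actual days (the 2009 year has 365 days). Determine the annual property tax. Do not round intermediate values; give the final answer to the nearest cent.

£20,655.89

2009-01-01 to 2009-05-01: 121 days at 4.6% → £575,000 × 4.6% × 121/365 = £8,768.3562
2009-05-02 to 2009-08-13: 104 days at 1.55% → £575,000 × 1.55% × 104/365 = £2,539.4521
2009-08-14 to 2009-12-13: 122 days at 4.2% → £575,000 × 4.2% × 122/365 = £8,072.0548
2009-12-14 to 2009-12-31: 18 days at 4.5% → £575,000 × 4.5% × 18/365 = £1,276.0274
Total = £20,655.8904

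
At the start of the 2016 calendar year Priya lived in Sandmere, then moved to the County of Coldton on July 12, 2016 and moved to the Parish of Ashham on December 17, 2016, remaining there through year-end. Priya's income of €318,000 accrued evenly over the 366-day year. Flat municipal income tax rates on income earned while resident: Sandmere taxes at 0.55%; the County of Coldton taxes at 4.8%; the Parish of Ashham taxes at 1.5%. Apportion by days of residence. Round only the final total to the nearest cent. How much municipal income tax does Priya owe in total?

€7,707.16

Sandmere, January 1 – July 11, 2016: 193 days → €318,000 × 0.55% × 193/366 = €922.2869
The County of Coldton, July 12 – December 16, 2016: 158 days → €318,000 × 4.8% × 158/366 = €6,589.3770
The Parish of Ashham, December 17 – December 31, 2016: 15 days → €318,000 × 1.5% × 15/366 = €195.4918
Total = €7,707.1557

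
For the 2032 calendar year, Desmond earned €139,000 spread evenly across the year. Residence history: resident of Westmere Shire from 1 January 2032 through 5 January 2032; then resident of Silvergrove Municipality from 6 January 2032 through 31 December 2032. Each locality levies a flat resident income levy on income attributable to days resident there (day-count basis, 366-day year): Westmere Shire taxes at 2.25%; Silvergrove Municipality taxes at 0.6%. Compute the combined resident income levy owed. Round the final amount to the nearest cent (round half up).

Westmere Shire, 1 January – 5 January 2032: 5 days → €139,000 × 2.25% × 5/366 = €42.7254
Silvergrove Municipality, 6 January – 31 December 2032: 361 days → €139,000 × 0.6% × 361/366 = €822.6066
Total = €865.3320

€865.33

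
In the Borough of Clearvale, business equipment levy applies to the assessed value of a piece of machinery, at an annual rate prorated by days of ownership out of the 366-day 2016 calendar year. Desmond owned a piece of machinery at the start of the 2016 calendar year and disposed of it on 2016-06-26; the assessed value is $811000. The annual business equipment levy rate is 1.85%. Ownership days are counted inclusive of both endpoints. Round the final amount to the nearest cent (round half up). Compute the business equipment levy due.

Days held (2016-01-01 to 2016-06-26): 178 out of 366
Tax = $811000 × 1.85% × 178/366 = $7296.7842

$7296.78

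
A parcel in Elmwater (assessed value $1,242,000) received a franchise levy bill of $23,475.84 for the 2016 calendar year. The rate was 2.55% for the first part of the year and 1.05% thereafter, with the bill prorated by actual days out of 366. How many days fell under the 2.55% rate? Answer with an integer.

205 days

Let d = days at the first rate; then 366 − d days at the second rate.
$1,242,000 × [2.55%·d + 1.05%·(366−d)] / 366 = $23,475.84
Solving gives d = 205, so the new rate took effect on July 24, 2016.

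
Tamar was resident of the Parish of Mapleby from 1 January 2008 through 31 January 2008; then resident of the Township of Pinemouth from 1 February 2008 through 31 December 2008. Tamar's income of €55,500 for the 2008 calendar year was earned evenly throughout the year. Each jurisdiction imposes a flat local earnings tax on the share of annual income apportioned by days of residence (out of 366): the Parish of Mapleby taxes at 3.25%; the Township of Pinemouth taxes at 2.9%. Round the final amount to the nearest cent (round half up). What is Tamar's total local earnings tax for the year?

€1,625.95

The Parish of Mapleby, 1 January – 31 January 2008: 31 days → €55,500 × 3.25% × 31/366 = €152.7766
The Township of Pinemouth, 1 February – 31 December 2008: 335 days → €55,500 × 2.9% × 335/366 = €1,473.1762
Total = €1,625.9529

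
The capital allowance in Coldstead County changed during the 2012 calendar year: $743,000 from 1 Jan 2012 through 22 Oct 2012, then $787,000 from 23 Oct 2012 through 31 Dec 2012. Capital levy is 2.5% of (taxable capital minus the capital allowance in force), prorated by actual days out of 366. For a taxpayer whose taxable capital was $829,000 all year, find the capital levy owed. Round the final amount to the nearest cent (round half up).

$1,939.62

1 Jan – 22 Oct 2012: 296 days, exemption $743,000 → ($829,000 − $743,000) × 2.5% × 296/366 = $1,738.7978
23 Oct – 31 Dec 2012: 70 days, exemption $787,000 → ($829,000 − $787,000) × 2.5% × 70/366 = $200.8197
Total = $1,939.6175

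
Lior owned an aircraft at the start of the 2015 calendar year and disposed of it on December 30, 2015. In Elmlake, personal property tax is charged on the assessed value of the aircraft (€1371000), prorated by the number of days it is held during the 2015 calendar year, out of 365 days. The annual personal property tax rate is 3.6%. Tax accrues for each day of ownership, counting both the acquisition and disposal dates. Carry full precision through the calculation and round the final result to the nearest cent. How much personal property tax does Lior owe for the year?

Days held (January 1 – December 30, 2015): 364 out of 365
Tax = €1371000 × 3.6% × 364/365 = €49220.7781

€49220.78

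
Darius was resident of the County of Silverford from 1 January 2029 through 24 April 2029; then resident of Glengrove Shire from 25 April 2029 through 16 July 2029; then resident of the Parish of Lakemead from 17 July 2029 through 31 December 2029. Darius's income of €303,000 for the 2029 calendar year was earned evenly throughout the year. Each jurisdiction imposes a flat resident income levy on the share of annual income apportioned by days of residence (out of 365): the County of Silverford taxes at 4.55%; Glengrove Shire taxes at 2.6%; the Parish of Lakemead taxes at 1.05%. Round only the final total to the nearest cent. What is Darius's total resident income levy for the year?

The County of Silverford, 1 January – 24 April 2029: 114 days → €303,000 × 4.55% × 114/365 = €4,305.9205
Glengrove Shire, 25 April – 16 July 2029: 83 days → €303,000 × 2.6% × 83/365 = €1,791.4356
The Parish of Lakemead, 17 July – 31 December 2029: 168 days → €303,000 × 1.05% × 168/365 = €1,464.3616
Total = €7,561.7178

€7,561.72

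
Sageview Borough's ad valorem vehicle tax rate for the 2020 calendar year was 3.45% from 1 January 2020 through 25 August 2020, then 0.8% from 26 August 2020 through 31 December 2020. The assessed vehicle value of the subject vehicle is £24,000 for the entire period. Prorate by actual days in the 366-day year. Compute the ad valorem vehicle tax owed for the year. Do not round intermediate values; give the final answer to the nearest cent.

1 January – 25 August 2020: 238 days at 3.45% → £24,000 × 3.45% × 238/366 = £538.4262
26 August – 31 December 2020: 128 days at 0.8% → £24,000 × 0.8% × 128/366 = £67.1475
Total = £605.5738

£605.57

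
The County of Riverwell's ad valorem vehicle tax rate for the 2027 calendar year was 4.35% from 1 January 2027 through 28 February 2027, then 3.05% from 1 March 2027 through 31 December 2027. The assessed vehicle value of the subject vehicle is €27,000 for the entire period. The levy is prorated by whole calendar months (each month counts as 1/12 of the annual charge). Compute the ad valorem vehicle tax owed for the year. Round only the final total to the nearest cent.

1 January – 28 February 2027: 2 months at 4.35% → €27,000 × 4.35% × 2/12 = €195.7500
1 March – 31 December 2027: 10 months at 3.05% → €27,000 × 3.05% × 10/12 = €686.2500
Total = €882.0000

€882.00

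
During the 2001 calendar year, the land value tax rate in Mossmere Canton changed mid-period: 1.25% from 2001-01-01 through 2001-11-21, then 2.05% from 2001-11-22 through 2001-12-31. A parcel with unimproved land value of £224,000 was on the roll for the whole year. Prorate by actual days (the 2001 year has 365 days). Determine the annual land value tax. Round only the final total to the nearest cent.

£2,996.38

2001-01-01 to 2001-11-21: 325 days at 1.25% → £224,000 × 1.25% × 325/365 = £2,493.1507
2001-11-22 to 2001-12-31: 40 days at 2.05% → £224,000 × 2.05% × 40/365 = £503.2329
Total = £2,996.3836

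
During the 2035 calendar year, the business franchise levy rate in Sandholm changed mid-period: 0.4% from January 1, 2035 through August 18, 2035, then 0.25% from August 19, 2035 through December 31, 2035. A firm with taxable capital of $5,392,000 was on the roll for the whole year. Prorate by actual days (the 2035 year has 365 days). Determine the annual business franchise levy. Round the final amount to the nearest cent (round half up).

$18,576.55

January 1 – August 18, 2035: 230 days at 0.4% → $5,392,000 × 0.4% × 230/365 = $13,590.7945
August 19 – December 31, 2035: 135 days at 0.25% → $5,392,000 × 0.25% × 135/365 = $4,985.7534
Total = $18,576.5479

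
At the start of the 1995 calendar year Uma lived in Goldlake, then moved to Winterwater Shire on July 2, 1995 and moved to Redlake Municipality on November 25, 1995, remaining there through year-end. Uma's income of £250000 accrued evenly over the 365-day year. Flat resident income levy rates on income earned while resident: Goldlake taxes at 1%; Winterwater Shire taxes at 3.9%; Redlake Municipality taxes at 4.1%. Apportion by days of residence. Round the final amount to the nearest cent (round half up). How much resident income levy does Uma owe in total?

Goldlake, January 1 – July 1, 1995: 182 days → £250000 × 1% × 182/365 = £1246.5753
Winterwater Shire, July 2 – November 24, 1995: 146 days → £250000 × 3.9% × 146/365 = £3900.0000
Redlake Municipality, November 25 – December 31, 1995: 37 days → £250000 × 4.1% × 37/365 = £1039.0411
Total = £6185.6164

£6185.62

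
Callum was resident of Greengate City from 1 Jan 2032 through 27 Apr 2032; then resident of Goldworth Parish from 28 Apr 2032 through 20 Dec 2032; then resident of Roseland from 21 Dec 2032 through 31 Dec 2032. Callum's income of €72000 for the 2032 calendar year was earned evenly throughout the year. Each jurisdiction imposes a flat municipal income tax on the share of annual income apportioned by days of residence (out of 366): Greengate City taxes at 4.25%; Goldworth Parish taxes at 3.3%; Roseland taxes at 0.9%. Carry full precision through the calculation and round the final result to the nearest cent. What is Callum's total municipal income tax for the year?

€2544.59

Greengate City, 1 Jan – 27 Apr 2032: 118 days → €72000 × 4.25% × 118/366 = €986.5574
Goldworth Parish, 28 Apr – 20 Dec 2032: 237 days → €72000 × 3.3% × 237/366 = €1538.5574
Roseland, 21 Dec – 31 Dec 2032: 11 days → €72000 × 0.9% × 11/366 = €19.4754
Total = €2544.5902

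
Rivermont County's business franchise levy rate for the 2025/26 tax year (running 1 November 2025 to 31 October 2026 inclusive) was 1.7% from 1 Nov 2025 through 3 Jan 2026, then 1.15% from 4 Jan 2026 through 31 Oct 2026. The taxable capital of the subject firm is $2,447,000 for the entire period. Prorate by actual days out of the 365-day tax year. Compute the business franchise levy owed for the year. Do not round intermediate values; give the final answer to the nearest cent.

$30,500.35

1 Nov 2025 – 3 Jan 2026: 64 days at 1.7% → $2,447,000 × 1.7% × 64/365 = $7,294.0712
4 Jan – 31 Oct 2026: 301 days at 1.15% → $2,447,000 × 1.15% × 301/365 = $23,206.2753
Total = $30,500.3466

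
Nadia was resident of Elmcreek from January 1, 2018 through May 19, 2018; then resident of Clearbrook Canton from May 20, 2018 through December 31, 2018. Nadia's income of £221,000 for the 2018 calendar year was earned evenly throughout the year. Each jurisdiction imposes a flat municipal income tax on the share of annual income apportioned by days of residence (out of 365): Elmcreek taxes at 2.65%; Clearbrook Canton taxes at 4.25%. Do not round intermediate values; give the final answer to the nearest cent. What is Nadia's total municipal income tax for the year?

£8,045.91

Elmcreek, January 1 – May 19, 2018: 139 days → £221,000 × 2.65% × 139/365 = £2,230.2836
Clearbrook Canton, May 20 – December 31, 2018: 226 days → £221,000 × 4.25% × 226/365 = £5,815.6301
Total = £8,045.9137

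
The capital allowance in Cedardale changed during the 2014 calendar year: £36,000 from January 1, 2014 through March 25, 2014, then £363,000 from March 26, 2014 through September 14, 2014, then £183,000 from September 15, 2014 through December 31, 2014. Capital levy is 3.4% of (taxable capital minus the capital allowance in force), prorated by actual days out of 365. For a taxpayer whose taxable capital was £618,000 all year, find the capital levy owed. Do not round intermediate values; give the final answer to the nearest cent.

£13,039.51

January 1 – March 25, 2014: 84 days, exemption £36,000 → (£618,000 − £36,000) × 3.4% × 84/365 = £4,553.9507
March 26 – September 14, 2014: 173 days, exemption £363,000 → (£618,000 − £363,000) × 3.4% × 173/365 = £4,109.3425
September 15 – December 31, 2014: 108 days, exemption £183,000 → (£618,000 − £183,000) × 3.4% × 108/365 = £4,376.2192
Total = £13,039.5123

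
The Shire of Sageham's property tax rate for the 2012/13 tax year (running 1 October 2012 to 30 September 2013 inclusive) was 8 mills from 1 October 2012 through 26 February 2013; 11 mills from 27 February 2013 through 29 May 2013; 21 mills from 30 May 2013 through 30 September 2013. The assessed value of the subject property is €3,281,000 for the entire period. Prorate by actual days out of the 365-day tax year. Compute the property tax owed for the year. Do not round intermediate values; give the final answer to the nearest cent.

1 October 2012 – 26 February 2013: 149 days at 8 mills → €3,281,000 × 0.8% × 149/365 = €10,714.9370
27 February – 29 May 2013: 92 days at 11 mills → €3,281,000 × 1.1% × 92/365 = €9,096.9096
30 May – 30 September 2013: 124 days at 21 mills → €3,281,000 × 2.1% × 124/365 = €23,407.4630
Total = €43,219.3096

€43,219.31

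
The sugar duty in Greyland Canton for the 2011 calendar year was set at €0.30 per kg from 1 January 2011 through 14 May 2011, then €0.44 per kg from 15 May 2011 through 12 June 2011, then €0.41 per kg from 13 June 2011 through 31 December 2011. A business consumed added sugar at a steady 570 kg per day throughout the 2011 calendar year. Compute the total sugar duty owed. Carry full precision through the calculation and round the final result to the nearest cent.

1 January – 14 May 2011: 134 days × 570 kg/day = 76,380 kg at €0.30/kg → €22,914.00
15 May – 12 June 2011: 29 days × 570 kg/day = 16,530 kg at €0.44/kg → €7,273.20
13 June – 31 December 2011: 202 days × 570 kg/day = 115,140 kg at €0.41/kg → €47,207.40

€77,394.60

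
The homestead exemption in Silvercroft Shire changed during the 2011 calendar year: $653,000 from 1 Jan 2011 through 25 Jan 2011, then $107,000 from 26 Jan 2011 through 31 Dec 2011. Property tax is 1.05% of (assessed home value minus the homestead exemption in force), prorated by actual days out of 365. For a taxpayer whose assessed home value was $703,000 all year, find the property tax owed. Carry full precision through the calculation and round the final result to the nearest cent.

1 Jan – 25 Jan 2011: 25 days, exemption $653,000 → ($703,000 − $653,000) × 1.05% × 25/365 = $35.9589
26 Jan – 31 Dec 2011: 340 days, exemption $107,000 → ($703,000 − $107,000) × 1.05% × 340/365 = $5,829.3699
Total = $5,865.3288

$5,865.33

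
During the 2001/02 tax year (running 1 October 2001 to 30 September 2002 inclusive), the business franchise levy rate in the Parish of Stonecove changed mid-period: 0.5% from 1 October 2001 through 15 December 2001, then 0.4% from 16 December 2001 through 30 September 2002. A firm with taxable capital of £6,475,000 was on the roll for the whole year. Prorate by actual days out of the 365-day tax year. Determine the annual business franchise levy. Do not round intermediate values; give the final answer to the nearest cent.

1 October – 15 December 2001: 76 days at 0.5% → £6,475,000 × 0.5% × 76/365 = £6,741.0959
16 December 2001 – 30 September 2002: 289 days at 0.4% → £6,475,000 × 0.4% × 289/365 = £20,507.1233
Total = £27,248.2192

£27,248.22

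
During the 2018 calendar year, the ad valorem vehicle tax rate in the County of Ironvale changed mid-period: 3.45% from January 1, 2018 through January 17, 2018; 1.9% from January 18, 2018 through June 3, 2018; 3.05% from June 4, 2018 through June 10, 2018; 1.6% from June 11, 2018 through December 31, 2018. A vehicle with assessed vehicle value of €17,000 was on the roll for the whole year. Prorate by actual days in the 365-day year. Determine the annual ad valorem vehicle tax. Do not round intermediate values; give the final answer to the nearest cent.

January 1 – January 17, 2018: 17 days at 3.45% → €17,000 × 3.45% × 17/365 = €27.3164
January 18 – June 3, 2018: 137 days at 1.9% → €17,000 × 1.9% × 137/365 = €121.2356
June 4 – June 10, 2018: 7 days at 3.05% → €17,000 × 3.05% × 7/365 = €9.9438
June 11 – December 31, 2018: 204 days at 1.6% → €17,000 × 1.6% × 204/365 = €152.0219
Total = €310.5178

€310.52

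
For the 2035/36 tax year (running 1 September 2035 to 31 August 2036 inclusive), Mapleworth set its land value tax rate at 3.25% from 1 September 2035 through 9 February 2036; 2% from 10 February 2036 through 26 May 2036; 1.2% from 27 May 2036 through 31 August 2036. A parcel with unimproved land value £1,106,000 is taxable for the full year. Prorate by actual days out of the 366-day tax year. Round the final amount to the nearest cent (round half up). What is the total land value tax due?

1 September 2035 – 9 February 2036: 162 days at 3.25% → £1,106,000 × 3.25% × 162/366 = £15,910.0820
10 February – 26 May 2036: 107 days at 2% → £1,106,000 × 2% × 107/366 = £6,466.7760
27 May – 31 August 2036: 97 days at 1.2% → £1,106,000 × 1.2% × 97/366 = £3,517.4426
Total = £25,894.3005

£25,894.30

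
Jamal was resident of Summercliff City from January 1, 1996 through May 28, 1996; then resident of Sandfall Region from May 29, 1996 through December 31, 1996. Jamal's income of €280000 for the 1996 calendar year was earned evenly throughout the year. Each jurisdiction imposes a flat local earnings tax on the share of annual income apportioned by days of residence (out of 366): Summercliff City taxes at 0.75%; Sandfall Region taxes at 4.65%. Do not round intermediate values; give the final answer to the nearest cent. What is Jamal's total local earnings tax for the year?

Summercliff City, January 1 – May 28, 1996: 149 days → €280000 × 0.75% × 149/366 = €854.9180
Sandfall Region, May 29 – December 31, 1996: 217 days → €280000 × 4.65% × 217/366 = €7719.5082
Total = €8574.4262

€8574.43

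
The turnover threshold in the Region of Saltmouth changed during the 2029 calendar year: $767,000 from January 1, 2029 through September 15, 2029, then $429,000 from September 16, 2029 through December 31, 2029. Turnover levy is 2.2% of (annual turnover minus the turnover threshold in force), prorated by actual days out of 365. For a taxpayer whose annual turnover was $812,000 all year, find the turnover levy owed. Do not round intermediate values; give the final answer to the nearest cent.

January 1 – September 15, 2029: 258 days, exemption $767,000 → ($812,000 − $767,000) × 2.2% × 258/365 = $699.7808
September 16 – December 31, 2029: 107 days, exemption $429,000 → ($812,000 − $429,000) × 2.2% × 107/365 = $2,470.0877
Total = $3,169.8685

$3,169.87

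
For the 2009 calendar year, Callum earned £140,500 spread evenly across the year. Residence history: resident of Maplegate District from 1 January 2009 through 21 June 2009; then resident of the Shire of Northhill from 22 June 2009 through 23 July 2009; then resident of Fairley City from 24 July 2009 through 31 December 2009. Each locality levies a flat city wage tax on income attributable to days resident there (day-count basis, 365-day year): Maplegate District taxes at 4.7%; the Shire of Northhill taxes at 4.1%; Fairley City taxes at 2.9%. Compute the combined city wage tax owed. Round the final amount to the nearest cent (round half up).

£5,414.06

Maplegate District, 1 January – 21 June 2009: 172 days → £140,500 × 4.7% × 172/365 = £3,111.7863
The Shire of Northhill, 22 June – 23 July 2009: 32 days → £140,500 × 4.1% × 32/365 = £505.0301
Fairley City, 24 July – 31 December 2009: 161 days → £140,500 × 2.9% × 161/365 = £1,797.2452
Total = £5,414.0616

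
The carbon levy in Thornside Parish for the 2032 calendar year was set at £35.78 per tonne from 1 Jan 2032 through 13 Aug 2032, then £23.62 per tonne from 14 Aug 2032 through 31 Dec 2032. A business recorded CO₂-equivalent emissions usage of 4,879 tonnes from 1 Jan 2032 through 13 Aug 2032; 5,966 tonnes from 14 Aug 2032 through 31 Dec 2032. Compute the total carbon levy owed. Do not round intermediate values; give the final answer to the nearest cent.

1 Jan – 13 Aug 2032: 4,879 tonnes at £35.78/tonne → £174,570.62
14 Aug – 31 Dec 2032: 5,966 tonnes at £23.62/tonne → £140,916.92

£315,487.54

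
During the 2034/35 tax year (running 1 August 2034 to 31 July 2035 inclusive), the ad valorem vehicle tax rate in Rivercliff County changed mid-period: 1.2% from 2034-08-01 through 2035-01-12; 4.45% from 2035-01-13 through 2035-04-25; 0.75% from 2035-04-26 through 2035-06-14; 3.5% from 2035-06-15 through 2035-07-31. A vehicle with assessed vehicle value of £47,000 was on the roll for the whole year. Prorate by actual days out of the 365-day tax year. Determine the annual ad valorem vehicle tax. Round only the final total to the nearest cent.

2034-08-01 to 2035-01-12: 165 days at 1.2% → £47,000 × 1.2% × 165/365 = £254.9589
2035-01-13 to 2035-04-25: 103 days at 4.45% → £47,000 × 4.45% × 103/365 = £590.2041
2035-04-26 to 2035-06-14: 50 days at 0.75% → £47,000 × 0.75% × 50/365 = £48.2877
2035-06-15 to 2035-07-31: 47 days at 3.5% → £47,000 × 3.5% × 47/365 = £211.8219
Total = £1,105.2726

£1,105.27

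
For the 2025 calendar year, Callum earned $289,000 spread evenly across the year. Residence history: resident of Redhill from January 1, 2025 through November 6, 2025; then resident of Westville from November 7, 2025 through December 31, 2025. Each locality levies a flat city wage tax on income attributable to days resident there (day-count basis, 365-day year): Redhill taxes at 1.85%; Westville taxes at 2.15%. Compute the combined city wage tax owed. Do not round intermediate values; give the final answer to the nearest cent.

$5,477.14

Redhill, January 1 – November 6, 2025: 310 days → $289,000 × 1.85% × 310/365 = $4,540.8630
Westville, November 7 – December 31, 2025: 55 days → $289,000 × 2.15% × 55/365 = $936.2808
Total = $5,477.1438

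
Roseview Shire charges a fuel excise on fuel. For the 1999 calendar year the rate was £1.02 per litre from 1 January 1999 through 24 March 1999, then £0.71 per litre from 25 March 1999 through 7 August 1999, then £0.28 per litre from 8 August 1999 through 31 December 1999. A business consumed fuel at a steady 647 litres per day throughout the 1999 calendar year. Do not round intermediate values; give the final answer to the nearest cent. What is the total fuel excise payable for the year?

£143698.70

1 January – 24 March 1999: 83 days × 647 litres/day = 53,701 litres at £1.02/litre → £54775.02
25 March – 7 August 1999: 136 days × 647 litres/day = 87,992 litres at £0.71/litre → £62474.32
8 August – 31 December 1999: 146 days × 647 litres/day = 94,462 litres at £0.28/litre → £26449.36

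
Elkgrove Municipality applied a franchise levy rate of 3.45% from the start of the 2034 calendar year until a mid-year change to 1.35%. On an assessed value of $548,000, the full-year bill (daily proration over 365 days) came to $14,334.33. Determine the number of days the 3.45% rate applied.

220 days

Let d = days at the first rate; then 365 − d days at the second rate.
$548,000 × [3.45%·d + 1.35%·(365−d)] / 365 = $14,334.33
Solving gives d = 220, so the new rate took effect on 9 August 2034.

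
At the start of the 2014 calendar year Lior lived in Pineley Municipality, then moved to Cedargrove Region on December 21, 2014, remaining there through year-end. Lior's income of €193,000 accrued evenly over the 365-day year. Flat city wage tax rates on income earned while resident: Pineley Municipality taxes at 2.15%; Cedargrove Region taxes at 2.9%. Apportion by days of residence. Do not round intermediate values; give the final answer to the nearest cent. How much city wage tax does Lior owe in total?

Pineley Municipality, January 1 – December 20, 2014: 354 days → €193,000 × 2.15% × 354/365 = €4,024.4466
Cedargrove Region, December 21 – December 31, 2014: 11 days → €193,000 × 2.9% × 11/365 = €168.6767
Total = €4,193.1233

€4,193.12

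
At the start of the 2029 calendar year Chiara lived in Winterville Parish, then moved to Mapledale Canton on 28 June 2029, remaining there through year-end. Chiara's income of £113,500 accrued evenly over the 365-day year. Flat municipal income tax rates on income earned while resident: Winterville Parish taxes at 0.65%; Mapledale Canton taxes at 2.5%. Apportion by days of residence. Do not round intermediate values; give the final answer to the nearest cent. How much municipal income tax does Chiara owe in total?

£1,813.51

Winterville Parish, 1 January – 27 June 2029: 178 days → £113,500 × 0.65% × 178/365 = £359.7795
Mapledale Canton, 28 June – 31 December 2029: 187 days → £113,500 × 2.5% × 187/365 = £1,453.7329
Total = £1,813.5123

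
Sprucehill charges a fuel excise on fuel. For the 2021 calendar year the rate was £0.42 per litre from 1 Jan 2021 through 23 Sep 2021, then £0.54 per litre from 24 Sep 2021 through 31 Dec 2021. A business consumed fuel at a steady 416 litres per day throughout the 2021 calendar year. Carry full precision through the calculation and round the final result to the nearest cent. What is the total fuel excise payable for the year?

1 Jan – 23 Sep 2021: 266 days × 416 litres/day = 110,656 litres at £0.42/litre → £46,475.52
24 Sep – 31 Dec 2021: 99 days × 416 litres/day = 41,184 litres at £0.54/litre → £22,239.36

£68,714.88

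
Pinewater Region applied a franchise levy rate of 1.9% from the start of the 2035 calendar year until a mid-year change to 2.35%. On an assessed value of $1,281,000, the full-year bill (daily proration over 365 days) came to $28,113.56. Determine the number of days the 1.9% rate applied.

Let d = days at the first rate; then 365 − d days at the second rate.
$1,281,000 × [1.9%·d + 2.35%·(365−d)] / 365 = $28,113.56
Solving gives d = 126, so the new rate took effect on May 7, 2035.

126 days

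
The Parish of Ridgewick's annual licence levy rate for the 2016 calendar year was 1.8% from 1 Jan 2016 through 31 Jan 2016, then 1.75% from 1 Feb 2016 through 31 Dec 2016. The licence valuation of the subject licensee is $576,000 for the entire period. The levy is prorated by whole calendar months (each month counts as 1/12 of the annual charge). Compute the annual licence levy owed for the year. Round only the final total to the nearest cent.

1 Jan – 31 Jan 2016: 1 month at 1.8% → $576,000 × 1.8% × 1/12 = $864.0000
1 Feb – 31 Dec 2016: 11 months at 1.75% → $576,000 × 1.75% × 11/12 = $9,240.0000
Total = $10,104.0000

$10,104.00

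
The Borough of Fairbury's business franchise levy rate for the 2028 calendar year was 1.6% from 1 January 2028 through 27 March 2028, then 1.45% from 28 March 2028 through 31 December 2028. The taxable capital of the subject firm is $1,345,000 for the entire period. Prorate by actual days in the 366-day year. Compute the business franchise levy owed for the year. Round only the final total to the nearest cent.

1 January – 27 March 2028: 87 days at 1.6% → $1,345,000 × 1.6% × 87/366 = $5,115.4098
28 March – 31 December 2028: 279 days at 1.45% → $1,345,000 × 1.45% × 279/366 = $14,866.6598
Total = $19,982.0697

$19,982.07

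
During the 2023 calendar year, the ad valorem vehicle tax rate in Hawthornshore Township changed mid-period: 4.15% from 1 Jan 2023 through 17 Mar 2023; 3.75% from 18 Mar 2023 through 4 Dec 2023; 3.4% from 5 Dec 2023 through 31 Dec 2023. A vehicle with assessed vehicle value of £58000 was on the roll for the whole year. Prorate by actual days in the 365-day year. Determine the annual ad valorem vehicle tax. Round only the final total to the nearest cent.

£2208.29

1 Jan – 17 Mar 2023: 76 days at 4.15% → £58000 × 4.15% × 76/365 = £501.1836
18 Mar – 4 Dec 2023: 262 days at 3.75% → £58000 × 3.75% × 262/365 = £1561.2329
5 Dec – 31 Dec 2023: 27 days at 3.4% → £58000 × 3.4% × 27/365 = £145.8740
Total = £2208.2904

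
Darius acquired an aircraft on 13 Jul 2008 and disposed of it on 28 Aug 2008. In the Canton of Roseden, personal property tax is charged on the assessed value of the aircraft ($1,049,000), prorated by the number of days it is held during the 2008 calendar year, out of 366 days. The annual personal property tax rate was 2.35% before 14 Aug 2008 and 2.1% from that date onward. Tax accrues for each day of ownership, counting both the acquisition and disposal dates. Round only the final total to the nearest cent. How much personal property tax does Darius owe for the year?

$3,058.15

13 Jul – 13 Aug 2008: 32 days at 2.35% → $1,049,000 × 2.35% × 32/366 = $2,155.3224
14 Aug – 28 Aug 2008: 15 days at 2.1% → $1,049,000 × 2.1% × 15/366 = $902.8279
Total = $3,058.1503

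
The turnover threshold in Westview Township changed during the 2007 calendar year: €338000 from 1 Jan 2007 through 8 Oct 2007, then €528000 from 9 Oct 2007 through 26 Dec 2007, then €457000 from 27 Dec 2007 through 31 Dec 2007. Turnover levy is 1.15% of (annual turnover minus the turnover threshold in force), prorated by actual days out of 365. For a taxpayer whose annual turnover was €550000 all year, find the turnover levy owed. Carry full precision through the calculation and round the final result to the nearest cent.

€1946.34

1 Jan – 8 Oct 2007: 281 days, exemption €338000 → (€550000 − €338000) × 1.15% × 281/365 = €1876.9260
9 Oct – 26 Dec 2007: 79 days, exemption €528000 → (€550000 − €528000) × 1.15% × 79/365 = €54.7589
27 Dec – 31 Dec 2007: 5 days, exemption €457000 → (€550000 − €457000) × 1.15% × 5/365 = €14.6507
Total = €1946.3356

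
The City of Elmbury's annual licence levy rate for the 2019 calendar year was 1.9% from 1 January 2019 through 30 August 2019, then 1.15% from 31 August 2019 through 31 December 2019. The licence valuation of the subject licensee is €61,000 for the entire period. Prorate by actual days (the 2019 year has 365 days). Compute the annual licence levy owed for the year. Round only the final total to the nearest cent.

1 January – 30 August 2019: 242 days at 1.9% → €61,000 × 1.9% × 242/365 = €768.4329
31 August – 31 December 2019: 123 days at 1.15% → €61,000 × 1.15% × 123/365 = €236.3959
Total = €1,004.8288

€1,004.83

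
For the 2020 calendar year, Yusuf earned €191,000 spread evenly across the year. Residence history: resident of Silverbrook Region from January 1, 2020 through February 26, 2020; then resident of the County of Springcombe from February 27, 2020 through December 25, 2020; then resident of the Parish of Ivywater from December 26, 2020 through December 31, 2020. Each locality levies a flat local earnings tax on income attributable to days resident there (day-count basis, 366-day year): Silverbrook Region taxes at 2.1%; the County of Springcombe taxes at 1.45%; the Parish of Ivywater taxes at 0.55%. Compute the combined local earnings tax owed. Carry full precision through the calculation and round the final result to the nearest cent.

€2,934.67

Silverbrook Region, January 1 – February 26, 2020: 57 days → €191,000 × 2.1% × 57/366 = €624.6639
The County of Springcombe, February 27 – December 25, 2020: 303 days → €191,000 × 1.45% × 303/366 = €2,292.7828
The Parish of Ivywater, December 26 – December 31, 2020: 6 days → €191,000 × 0.55% × 6/366 = €17.2213
Total = €2,934.6680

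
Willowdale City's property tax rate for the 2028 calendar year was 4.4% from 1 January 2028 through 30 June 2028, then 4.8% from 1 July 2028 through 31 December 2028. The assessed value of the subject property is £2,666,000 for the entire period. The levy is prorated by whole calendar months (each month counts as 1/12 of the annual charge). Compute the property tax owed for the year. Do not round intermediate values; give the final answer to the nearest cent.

£122,636.00

1 January – 30 June 2028: 6 months at 4.4% → £2,666,000 × 4.4% × 6/12 = £58,652.0000
1 July – 31 December 2028: 6 months at 4.8% → £2,666,000 × 4.8% × 6/12 = £63,984.0000
Total = £122,636.0000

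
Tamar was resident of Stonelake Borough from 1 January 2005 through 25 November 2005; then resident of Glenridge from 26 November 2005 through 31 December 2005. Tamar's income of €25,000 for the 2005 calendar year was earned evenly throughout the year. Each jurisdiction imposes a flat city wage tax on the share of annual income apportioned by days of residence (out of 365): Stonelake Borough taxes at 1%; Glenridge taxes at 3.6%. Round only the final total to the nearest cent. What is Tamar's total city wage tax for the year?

€314.11

Stonelake Borough, 1 January – 25 November 2005: 329 days → €25,000 × 1% × 329/365 = €225.3425
Glenridge, 26 November – 31 December 2005: 36 days → €25,000 × 3.6% × 36/365 = €88.7671
Total = €314.1096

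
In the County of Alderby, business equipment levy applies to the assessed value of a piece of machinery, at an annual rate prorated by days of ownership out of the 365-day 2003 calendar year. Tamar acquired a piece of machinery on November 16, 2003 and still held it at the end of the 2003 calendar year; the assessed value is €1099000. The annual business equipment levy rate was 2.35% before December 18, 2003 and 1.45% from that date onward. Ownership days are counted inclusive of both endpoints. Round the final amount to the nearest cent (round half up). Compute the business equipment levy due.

€2875.47

November 16 – December 17, 2003: 32 days at 2.35% → €1099000 × 2.35% × 32/365 = €2264.2411
December 18 – December 31, 2003: 14 days at 1.45% → €1099000 × 1.45% × 14/365 = €611.2247
Total = €2875.4658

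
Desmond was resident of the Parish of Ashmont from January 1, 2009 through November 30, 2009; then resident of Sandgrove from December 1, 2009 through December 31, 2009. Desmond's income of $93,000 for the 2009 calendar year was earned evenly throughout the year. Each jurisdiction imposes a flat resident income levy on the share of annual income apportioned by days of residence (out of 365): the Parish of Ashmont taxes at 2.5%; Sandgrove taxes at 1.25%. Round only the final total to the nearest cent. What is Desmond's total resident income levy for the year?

$2,226.27

The Parish of Ashmont, January 1 – November 30, 2009: 334 days → $93,000 × 2.5% × 334/365 = $2,127.5342
Sandgrove, December 1 – December 31, 2009: 31 days → $93,000 × 1.25% × 31/365 = $98.7329
Total = $2,226.2671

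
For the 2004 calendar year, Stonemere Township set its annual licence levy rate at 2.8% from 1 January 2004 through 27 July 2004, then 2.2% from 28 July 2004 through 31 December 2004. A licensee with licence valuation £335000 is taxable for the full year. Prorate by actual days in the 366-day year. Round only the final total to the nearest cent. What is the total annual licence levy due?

£8517.79

1 January – 27 July 2004: 209 days at 2.8% → £335000 × 2.8% × 209/366 = £5356.3388
28 July – 31 December 2004: 157 days at 2.2% → £335000 × 2.2% × 157/366 = £3161.4481
Total = £8517.7869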